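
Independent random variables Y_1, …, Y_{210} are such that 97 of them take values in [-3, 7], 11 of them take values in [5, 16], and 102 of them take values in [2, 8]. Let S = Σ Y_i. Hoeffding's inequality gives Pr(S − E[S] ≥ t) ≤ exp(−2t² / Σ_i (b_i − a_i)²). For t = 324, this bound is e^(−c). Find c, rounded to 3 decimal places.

14.280

Σ(b_i − a_i)² = 97·10² + 11·11² + 102·6² = 14703.
c = 2t² / 14703 = 2·324² / 14703 = 14.2795.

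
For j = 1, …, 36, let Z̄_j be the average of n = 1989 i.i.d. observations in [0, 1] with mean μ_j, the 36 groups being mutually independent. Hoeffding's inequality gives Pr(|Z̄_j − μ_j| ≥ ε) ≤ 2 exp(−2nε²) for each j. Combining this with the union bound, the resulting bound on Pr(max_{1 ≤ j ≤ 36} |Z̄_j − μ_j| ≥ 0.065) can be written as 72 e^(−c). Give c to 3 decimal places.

16.807

Union bound over the 36 events: Pr(max_{1 ≤ j ≤ 36} |Z̄_j − μ_j| ≥ 0.065) ≤ 36·2·exp(−2nε²) = 72 exp(−2·1989·0.065²).
So c = 2·1989·0.065² = 16.8071.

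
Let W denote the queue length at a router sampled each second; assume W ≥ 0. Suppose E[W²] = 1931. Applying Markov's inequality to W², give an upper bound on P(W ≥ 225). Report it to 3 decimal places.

Since W ≥ 0, the event {W ≥ 225} is the same as {W² ≥ 50625}.
Markov's inequality applied to W² gives P(W² ≥ 50625) ≤ E[W²]/50625 = 1931/50625 = 0.0381.

0.038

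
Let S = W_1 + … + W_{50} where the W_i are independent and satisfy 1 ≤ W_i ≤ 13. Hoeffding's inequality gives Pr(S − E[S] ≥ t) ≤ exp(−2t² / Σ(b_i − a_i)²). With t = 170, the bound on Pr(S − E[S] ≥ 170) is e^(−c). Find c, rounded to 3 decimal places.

8.028

Σ(b_i − a_i)² = 50·(12)² = 7200.
c = 2t²/7200 = 2·170²/7200 = 8.0278.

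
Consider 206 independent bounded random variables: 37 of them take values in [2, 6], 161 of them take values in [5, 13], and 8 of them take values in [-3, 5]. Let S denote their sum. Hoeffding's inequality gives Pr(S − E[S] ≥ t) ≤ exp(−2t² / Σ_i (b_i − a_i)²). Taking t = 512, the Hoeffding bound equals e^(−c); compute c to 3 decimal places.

45.958

Σ(b_i − a_i)² = 37·4² + 161·8² + 8·8² = 11408.
c = 2t² / 11408 = 2·512² / 11408 = 45.9579.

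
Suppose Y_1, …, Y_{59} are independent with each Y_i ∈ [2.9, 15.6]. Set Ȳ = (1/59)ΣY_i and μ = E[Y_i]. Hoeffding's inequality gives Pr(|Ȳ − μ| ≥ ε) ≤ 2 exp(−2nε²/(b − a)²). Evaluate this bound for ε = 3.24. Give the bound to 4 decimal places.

0.0009

Exponent: 2nε²/(b − a)² = 2·59·3.24² / 12.7² = 7.68006.
Bound = 2·exp(−7.68006) = 0.00092.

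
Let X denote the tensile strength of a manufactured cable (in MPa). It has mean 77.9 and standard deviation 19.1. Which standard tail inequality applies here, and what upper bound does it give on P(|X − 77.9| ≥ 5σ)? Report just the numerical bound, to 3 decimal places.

Mean and variance are known, so Chebyshev's inequality applies.
Chebyshev: P(|X − μ| ≥ t) ≤ Var(X)/t².
Var(X) = σ² = 19.1² = 364.81.
t = 5·19.1 = 95.5.
Bound = 364.81 / 9120.25 = 0.0400.

0.040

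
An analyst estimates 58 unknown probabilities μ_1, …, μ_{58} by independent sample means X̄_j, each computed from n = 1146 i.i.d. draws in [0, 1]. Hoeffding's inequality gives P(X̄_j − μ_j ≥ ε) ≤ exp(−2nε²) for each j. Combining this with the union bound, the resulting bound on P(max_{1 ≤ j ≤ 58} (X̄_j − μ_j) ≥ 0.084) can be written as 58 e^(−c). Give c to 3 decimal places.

16.172

Union bound over the 58 events: P(max_{1 ≤ j ≤ 58} (X̄_j − μ_j) ≥ 0.084) ≤ 58·exp(−2nε²) = 58 exp(−2·1146·0.084²).
So c = 2·1146·0.084² = 16.1724.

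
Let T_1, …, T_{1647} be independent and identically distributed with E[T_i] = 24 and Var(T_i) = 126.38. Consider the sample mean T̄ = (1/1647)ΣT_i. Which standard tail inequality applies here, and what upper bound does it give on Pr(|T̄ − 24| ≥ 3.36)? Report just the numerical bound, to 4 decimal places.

With mean and variance of each term known, Chebyshev's inequality bounds the deviation of the sum (or sample mean).
Var(T̄) = Var(T_i)/n = 126.38/1647 = 0.076733.
Chebyshev: Pr(|T̄ − 24| ≥ 3.36) ≤ Var(T̄)/(3.36)² = 126.38/(1647·3.36²) = 0.0068.

0.0068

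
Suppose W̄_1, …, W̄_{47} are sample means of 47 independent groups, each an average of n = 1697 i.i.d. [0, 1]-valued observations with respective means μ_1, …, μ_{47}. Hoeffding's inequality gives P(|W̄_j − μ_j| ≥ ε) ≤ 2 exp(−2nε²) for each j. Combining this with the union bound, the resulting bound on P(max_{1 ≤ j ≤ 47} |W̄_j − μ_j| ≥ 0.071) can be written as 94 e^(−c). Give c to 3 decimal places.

17.109

Union bound over the 47 events: P(max_{1 ≤ j ≤ 47} |W̄_j − μ_j| ≥ 0.071) ≤ 47·2·exp(−2nε²) = 94 exp(−2·1697·0.071²).
So c = 2·1697·0.071² = 17.1092.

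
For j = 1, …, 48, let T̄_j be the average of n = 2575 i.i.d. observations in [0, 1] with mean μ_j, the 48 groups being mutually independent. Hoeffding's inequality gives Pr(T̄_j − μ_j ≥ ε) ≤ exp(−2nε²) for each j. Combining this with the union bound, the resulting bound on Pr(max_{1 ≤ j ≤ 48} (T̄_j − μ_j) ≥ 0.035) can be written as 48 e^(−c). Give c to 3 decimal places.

Union bound over the 48 events: Pr(max_{1 ≤ j ≤ 48} (T̄_j − μ_j) ≥ 0.035) ≤ 48·exp(−2nε²) = 48 exp(−2·2575·0.035²).
So c = 2·2575·0.035² = 6.3087.

6.309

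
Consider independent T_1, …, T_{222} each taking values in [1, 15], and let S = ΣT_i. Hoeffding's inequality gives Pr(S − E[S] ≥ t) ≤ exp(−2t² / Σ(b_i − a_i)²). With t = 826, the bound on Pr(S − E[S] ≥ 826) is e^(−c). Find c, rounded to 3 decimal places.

Σ(b_i − a_i)² = 222·(14)² = 43512.
c = 2t²/43512 = 2·826²/43512 = 31.3604.

31.360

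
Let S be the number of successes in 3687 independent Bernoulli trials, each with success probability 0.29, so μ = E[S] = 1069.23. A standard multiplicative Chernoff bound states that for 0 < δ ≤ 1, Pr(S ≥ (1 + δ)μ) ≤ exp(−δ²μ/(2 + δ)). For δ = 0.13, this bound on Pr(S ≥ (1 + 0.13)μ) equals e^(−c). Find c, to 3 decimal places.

c = δ²μ/(2 + δ) = 0.13²·1069.23/(2 + 0.13) = 8.4836.

8.484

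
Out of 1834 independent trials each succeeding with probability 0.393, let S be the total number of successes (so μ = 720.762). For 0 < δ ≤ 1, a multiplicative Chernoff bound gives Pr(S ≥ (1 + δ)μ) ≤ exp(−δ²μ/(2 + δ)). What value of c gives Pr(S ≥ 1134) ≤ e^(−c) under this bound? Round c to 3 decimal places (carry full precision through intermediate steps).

92.069

Write 1134 = (1 + δ)μ, so δ = 1134/720.762 − 1 = 0.5733349…
Then the exponent is δ²μ/(2 + δ) = (1134 − μ)² / (μ·(2 + δ)) = 92.068764.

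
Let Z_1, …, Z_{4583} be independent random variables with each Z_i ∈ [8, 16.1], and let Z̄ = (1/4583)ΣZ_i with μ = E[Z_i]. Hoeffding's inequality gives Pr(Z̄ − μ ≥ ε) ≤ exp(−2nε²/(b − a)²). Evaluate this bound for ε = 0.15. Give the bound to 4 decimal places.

Exponent: 2nε²/(b − a)² = 2·4583·0.15² / 8.1² = 3.14335.
Bound = exp(−3.14335) = 0.04314.

0.0431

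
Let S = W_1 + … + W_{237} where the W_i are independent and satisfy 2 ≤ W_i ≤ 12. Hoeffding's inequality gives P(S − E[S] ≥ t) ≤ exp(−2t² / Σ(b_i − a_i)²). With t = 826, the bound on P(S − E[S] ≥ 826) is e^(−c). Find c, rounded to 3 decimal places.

57.576

Σ(b_i − a_i)² = 237·(10)² = 23700.
c = 2t²/23700 = 2·826²/23700 = 57.5760.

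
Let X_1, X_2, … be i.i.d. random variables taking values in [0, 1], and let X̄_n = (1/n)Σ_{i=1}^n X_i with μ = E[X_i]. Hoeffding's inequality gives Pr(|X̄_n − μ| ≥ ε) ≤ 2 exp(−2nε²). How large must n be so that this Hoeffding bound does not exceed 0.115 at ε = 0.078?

235

Require 2·exp(−2nε²) ≤ 0.115, i.e. 2nε² ≥ ln(2/0.115) = 2.855970.
So n ≥ 2.855970 / (2·0.078²) = 234.712.
The smallest integer n is 235.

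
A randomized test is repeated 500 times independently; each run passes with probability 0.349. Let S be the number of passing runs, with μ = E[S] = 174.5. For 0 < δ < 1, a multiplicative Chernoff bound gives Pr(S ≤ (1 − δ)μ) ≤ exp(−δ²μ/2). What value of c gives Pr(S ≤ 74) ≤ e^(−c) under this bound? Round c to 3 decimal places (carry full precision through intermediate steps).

Write 74 = (1 − δ)μ, so δ = 1 − 74/174.5 = 0.5759312…
Then the exponent is δ²μ/2 = (μ − 74)²/(2μ) = 28.940544.

28.941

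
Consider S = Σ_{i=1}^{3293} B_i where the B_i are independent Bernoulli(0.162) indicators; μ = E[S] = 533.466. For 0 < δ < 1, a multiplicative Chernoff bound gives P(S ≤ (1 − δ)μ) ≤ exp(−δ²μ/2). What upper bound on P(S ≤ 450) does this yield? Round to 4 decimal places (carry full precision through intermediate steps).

Write 450 = (1 − δ)μ, so δ = 1 − 450/533.466 = 0.1564598…
Then the exponent is δ²μ/2 = (μ − 450)²/(2μ) = 6.529538.
Bound = exp(−6.529538) = 0.00146.

0.0015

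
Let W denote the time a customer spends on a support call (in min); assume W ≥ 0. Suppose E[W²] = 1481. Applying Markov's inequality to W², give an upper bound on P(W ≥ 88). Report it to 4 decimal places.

0.1912

Since W ≥ 0, the event {W ≥ 88} is the same as {W² ≥ 7744}.
Markov's inequality applied to W² gives P(W² ≥ 7744) ≤ E[W²]/7744 = 1481/7744 = 0.1912.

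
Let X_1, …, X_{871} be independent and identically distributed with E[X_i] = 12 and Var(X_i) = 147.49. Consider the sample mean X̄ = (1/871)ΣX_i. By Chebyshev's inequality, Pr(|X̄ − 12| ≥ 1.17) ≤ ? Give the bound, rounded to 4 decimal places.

0.1237

Var(X̄) = Var(X_i)/n = 147.49/871 = 0.16933.
Chebyshev: Pr(|X̄ − 12| ≥ 1.17) ≤ Var(X̄)/(1.17)² = 147.49/(871·1.17²) = 0.1237.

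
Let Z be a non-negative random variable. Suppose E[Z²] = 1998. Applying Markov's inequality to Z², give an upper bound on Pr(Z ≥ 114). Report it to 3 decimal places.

Since Z ≥ 0, the event {Z ≥ 114} is the same as {Z² ≥ 12996}.
Markov's inequality applied to Z² gives Pr(Z² ≥ 12996) ≤ E[Z²]/12996 = 1998/12996 = 0.1537.

0.154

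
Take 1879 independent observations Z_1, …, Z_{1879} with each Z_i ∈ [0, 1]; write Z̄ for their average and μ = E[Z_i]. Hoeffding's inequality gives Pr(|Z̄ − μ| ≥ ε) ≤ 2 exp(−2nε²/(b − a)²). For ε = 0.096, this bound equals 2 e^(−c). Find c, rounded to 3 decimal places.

c = 2nε²/(b − a)² = 2·1879·0.096² / 1² = 34.6337.

34.634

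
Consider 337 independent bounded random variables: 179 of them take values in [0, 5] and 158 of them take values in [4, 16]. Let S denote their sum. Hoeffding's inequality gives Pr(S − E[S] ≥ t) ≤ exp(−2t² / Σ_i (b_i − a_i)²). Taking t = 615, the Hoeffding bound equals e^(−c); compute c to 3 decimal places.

Σ(b_i − a_i)² = 179·5² + 158·12² = 27227.
c = 2t² / 27227 = 2·615² / 27227 = 27.7831.

27.783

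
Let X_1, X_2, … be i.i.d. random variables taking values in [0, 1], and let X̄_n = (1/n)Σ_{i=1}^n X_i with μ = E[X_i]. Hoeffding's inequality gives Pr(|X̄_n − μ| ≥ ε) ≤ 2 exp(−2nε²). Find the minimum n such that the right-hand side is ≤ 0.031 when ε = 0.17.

73

Require 2·exp(−2nε²) ≤ 0.031, i.e. 2nε² ≥ ln(2/0.031) = 4.166915.
So n ≥ 4.166915 / (2·0.17²) = 72.092.
The smallest integer n is 73.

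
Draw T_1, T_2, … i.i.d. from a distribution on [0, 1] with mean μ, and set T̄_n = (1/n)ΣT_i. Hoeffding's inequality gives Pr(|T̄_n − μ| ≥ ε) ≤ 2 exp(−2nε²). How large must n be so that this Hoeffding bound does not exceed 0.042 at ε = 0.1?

Require 2·exp(−2nε²) ≤ 0.042, i.e. 2nε² ≥ ln(2/0.042) = 3.863233.
So n ≥ 3.863233 / (2·0.1²) = 193.162.
The smallest integer n is 194.

194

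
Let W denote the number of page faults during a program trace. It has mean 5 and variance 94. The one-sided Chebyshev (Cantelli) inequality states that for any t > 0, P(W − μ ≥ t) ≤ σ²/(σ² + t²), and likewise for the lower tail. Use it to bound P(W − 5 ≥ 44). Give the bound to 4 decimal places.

0.0463

Here σ² = 94 and t = 44, so σ² + t² = 2030.
Cantelli's bound: 94/2030 = 0.0463.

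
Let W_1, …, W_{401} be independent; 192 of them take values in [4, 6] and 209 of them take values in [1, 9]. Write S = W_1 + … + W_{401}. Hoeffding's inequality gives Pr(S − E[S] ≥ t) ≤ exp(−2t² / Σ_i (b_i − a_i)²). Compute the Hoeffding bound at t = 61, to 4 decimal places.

0.5909

Σ(b_i − a_i)² = 192·2² + 209·8² = 14144.
Exponent = 2·61² / 14144 = 0.52616.
Bound = exp(−0.52616) = 0.59087.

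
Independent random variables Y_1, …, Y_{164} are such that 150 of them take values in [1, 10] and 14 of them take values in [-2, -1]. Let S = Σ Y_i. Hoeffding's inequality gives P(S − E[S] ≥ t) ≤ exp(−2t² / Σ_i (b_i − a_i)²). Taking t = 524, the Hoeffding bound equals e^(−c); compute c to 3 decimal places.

45.146

Σ(b_i − a_i)² = 150·9² + 14·1² = 12164.
c = 2t² / 12164 = 2·524² / 12164 = 45.1457.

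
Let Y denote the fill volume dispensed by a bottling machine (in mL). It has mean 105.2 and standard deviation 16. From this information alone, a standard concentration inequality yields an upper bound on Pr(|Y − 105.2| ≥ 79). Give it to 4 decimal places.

Mean and variance are known, so Chebyshev's inequality applies.
Chebyshev: Pr(|Y − μ| ≥ t) ≤ Var(Y)/t².
Var(Y) = σ² = 16² = 256.
Bound = 256 / 6241 = 0.0410.

0.0410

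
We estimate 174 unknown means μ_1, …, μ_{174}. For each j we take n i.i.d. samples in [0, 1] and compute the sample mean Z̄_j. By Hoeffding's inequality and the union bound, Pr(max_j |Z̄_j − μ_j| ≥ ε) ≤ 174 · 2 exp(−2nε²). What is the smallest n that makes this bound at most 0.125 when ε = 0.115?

Need 2·174·exp(−2nε²) ≤ 0.125, i.e. exp(−2nε²) ≤ 0.125/348.
So 2nε² ≥ ln(348/0.125) = 7.931644.
Hence n ≥ 7.931644/(2·0.115²) = 299.873.
The smallest integer n is 300.

300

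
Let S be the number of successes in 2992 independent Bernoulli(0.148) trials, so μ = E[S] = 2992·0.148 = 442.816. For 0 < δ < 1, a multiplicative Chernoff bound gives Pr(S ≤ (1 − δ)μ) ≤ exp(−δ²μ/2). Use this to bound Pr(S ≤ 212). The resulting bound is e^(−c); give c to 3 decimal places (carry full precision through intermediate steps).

60.156

Write 212 = (1 − δ)μ, so δ = 1 − 212/442.816 = 0.5212458…
Then the exponent is δ²μ/2 = (μ − 212)²/(2μ) = 60.155940.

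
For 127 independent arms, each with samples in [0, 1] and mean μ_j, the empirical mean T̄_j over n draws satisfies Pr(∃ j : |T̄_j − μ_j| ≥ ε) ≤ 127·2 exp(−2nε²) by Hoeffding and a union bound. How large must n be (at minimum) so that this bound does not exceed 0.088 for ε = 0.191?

Need 2·127·exp(−2nε²) ≤ 0.088, i.e. exp(−2nε²) ≤ 0.088/254.
So 2nε² ≥ ln(254/0.088) = 7.967753.
Hence n ≥ 7.967753/(2·0.191²) = 109.204.
The smallest integer n is 110.

110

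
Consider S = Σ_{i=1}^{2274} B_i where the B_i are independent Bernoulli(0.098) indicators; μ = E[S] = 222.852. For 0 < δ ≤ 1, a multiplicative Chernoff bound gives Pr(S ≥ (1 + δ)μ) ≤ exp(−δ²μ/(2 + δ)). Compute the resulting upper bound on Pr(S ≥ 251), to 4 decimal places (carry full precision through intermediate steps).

0.1879

Write 251 = (1 + δ)μ, so δ = 251/222.852 − 1 = 0.126308…
Then the exponent is δ²μ/(2 + δ) = (251 − μ)² / (μ·(2 + δ)) = 1.672062.
Bound = exp(−1.672062) = 0.18786.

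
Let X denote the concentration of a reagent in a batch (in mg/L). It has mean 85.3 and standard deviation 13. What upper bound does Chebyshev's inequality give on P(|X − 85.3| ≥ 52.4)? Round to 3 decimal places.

0.062

Chebyshev: P(|X − μ| ≥ t) ≤ Var(X)/t².
Var(X) = σ² = 13² = 169.
Bound = 169 / 2745.76 = 0.0615.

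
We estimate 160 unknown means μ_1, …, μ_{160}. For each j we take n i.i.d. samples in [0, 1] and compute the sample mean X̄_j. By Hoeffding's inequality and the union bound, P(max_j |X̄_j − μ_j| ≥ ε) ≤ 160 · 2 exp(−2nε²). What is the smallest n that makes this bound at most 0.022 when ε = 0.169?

168

Need 2·160·exp(−2nε²) ≤ 0.022, i.e. exp(−2nε²) ≤ 0.022/320.
So 2nε² ≥ ln(320/0.022) = 9.585034.
Hence n ≥ 9.585034/(2·0.169²) = 167.799.
The smallest integer n is 168.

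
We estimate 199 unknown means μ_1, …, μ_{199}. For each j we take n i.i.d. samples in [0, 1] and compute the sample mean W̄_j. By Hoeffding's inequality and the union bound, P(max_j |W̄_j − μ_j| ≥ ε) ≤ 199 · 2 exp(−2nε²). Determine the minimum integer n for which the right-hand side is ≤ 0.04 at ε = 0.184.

Need 2·199·exp(−2nε²) ≤ 0.04, i.e. exp(−2nε²) ≤ 0.04/398.
So 2nε² ≥ ln(398/0.04) = 9.205328.
Hence n ≥ 9.205328/(2·0.184²) = 135.948.
The smallest integer n is 136.

136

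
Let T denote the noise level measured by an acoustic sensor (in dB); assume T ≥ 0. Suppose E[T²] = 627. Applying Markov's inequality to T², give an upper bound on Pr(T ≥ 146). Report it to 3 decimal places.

Since T ≥ 0, the event {T ≥ 146} is the same as {T² ≥ 21316}.
Markov's inequality applied to T² gives Pr(T² ≥ 21316) ≤ E[T²]/21316 = 627/21316 = 0.0294.

0.029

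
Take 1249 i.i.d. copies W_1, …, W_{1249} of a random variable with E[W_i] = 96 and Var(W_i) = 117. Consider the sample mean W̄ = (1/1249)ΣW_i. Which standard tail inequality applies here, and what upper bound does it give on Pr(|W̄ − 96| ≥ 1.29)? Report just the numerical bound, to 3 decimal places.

With mean and variance of each term known, Chebyshev's inequality bounds the deviation of the sum (or sample mean).
Var(W̄) = Var(W_i)/n = 117/1249 = 0.093675.
Chebyshev: Pr(|W̄ − 96| ≥ 1.29) ≤ Var(W̄)/(1.29)² = 117/(1249·1.29²) = 0.0563.

0.056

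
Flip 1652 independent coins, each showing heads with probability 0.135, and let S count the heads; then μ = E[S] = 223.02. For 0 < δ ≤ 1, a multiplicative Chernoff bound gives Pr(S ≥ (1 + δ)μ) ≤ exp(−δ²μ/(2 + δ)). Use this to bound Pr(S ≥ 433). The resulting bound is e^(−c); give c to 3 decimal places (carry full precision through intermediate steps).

67.211

Write 433 = (1 + δ)μ, so δ = 433/223.02 − 1 = 0.9415299…
Then the exponent is δ²μ/(2 + δ) = (433 − μ)² / (μ·(2 + δ)) = 67.210756.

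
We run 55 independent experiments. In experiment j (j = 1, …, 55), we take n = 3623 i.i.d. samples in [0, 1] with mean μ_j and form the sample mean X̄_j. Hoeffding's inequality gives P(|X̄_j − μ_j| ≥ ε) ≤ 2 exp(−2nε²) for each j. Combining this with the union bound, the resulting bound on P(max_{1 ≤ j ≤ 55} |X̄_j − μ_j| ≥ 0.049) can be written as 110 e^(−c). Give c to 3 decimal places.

Union bound over the 55 events: P(max_{1 ≤ j ≤ 55} |X̄_j − μ_j| ≥ 0.049) ≤ 55·2·exp(−2nε²) = 110 exp(−2·3623·0.049²).
So c = 2·3623·0.049² = 17.3976.

17.398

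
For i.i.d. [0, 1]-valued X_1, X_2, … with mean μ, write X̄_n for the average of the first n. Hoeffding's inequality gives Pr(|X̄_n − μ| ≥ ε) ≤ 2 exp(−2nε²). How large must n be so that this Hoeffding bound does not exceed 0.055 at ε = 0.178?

Require 2·exp(−2nε²) ≤ 0.055, i.e. 2nε² ≥ ln(2/0.055) = 3.593569.
So n ≥ 3.593569 / (2·0.178²) = 56.710.
The smallest integer n is 57.

57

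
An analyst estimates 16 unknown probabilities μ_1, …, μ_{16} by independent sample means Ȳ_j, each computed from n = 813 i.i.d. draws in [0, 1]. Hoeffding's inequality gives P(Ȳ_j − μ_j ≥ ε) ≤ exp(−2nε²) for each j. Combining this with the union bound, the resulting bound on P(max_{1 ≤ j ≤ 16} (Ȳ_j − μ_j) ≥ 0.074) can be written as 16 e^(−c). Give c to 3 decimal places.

Union bound over the 16 events: P(max_{1 ≤ j ≤ 16} (Ȳ_j − μ_j) ≥ 0.074) ≤ 16·exp(−2nε²) = 16 exp(−2·813·0.074²).
So c = 2·813·0.074² = 8.9040.

8.904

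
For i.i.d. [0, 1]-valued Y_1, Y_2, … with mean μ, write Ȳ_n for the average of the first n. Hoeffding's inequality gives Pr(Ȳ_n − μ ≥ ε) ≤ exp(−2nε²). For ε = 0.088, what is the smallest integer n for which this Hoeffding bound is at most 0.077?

Require exp(−2nε²) ≤ 0.077, i.e. 2nε² ≥ ln(1/0.077) = 2.563950.
So n ≥ 2.563950 / (2·0.088²) = 165.544.
The smallest integer n is 166.

166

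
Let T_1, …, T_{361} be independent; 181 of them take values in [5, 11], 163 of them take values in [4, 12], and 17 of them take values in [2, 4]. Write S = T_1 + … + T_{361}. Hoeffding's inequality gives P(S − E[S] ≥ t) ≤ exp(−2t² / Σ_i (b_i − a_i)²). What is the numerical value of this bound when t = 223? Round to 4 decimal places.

0.0029

Σ(b_i − a_i)² = 181·6² + 163·8² + 17·2² = 17016.
Exponent = 2·223² / 17016 = 5.84497.
Bound = exp(−5.84497) = 0.00289.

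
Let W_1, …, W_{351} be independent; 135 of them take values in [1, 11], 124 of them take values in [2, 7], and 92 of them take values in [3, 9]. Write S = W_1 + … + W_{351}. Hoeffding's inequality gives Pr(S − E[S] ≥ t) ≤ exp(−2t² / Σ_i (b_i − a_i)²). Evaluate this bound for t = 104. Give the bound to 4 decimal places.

0.3374

Σ(b_i − a_i)² = 135·10² + 124·5² + 92·6² = 19912.
Exponent = 2·104² / 19912 = 1.08638.
Bound = exp(−1.08638) = 0.33744.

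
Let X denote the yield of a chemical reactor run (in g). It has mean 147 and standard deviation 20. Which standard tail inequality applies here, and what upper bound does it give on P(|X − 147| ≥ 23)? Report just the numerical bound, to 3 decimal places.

Mean and variance are known, so Chebyshev's inequality applies.
Chebyshev: P(|X − μ| ≥ t) ≤ Var(X)/t².
Var(X) = σ² = 20² = 400.
Bound = 400 / 529 = 0.7561.

0.756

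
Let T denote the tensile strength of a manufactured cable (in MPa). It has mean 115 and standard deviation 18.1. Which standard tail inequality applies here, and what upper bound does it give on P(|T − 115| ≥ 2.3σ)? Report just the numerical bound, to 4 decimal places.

0.1890

Mean and variance are known, so Chebyshev's inequality applies.
Chebyshev: P(|T − μ| ≥ t) ≤ Var(T)/t².
Var(T) = σ² = 18.1² = 327.61.
t = 2.3·18.1 = 41.63.
Bound = 327.61 / 1733.0569 = 0.1890.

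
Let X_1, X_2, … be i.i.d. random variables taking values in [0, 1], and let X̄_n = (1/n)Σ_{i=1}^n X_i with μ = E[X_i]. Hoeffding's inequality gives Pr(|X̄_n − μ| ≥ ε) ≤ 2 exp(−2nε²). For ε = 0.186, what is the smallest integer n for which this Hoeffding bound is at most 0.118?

Require 2·exp(−2nε²) ≤ 0.118, i.e. 2nε² ≥ ln(2/0.118) = 2.830218.
So n ≥ 2.830218 / (2·0.186²) = 40.904.
The smallest integer n is 41.

41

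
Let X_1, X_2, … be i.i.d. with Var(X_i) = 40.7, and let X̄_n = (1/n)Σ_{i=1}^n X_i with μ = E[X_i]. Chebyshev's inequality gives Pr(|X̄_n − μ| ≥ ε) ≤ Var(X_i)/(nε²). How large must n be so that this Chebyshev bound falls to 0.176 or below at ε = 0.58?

Require 40.7/(n·0.58²) ≤ 0.176, i.e. n ≥ 40.7/(0.176·0.58²) = 687.426.
The smallest integer n is 688.

688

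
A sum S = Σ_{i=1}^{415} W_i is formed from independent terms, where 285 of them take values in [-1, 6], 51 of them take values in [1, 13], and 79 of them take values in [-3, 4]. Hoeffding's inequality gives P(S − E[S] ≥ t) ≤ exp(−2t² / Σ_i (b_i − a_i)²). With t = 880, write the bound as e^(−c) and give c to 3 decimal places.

Σ(b_i − a_i)² = 285·7² + 51·12² + 79·7² = 25180.
c = 2t² / 25180 = 2·880² / 25180 = 61.5091.

61.509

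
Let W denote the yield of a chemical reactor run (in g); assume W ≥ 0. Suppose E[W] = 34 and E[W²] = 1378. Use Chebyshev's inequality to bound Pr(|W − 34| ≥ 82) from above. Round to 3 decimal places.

Var(W) = E[W²] − (E[W])² = 1378 − 1156 = 222.
Chebyshev's inequality: Pr(|W − μ| ≥ t) ≤ Var(W)/t² = 222/6724 = 0.0330.

0.033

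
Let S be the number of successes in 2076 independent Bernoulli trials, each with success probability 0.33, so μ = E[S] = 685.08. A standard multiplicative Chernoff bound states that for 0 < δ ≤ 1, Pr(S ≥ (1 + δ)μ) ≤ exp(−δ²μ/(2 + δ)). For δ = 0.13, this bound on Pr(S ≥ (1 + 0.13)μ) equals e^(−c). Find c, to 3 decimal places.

c = δ²μ/(2 + δ) = 0.13²·685.08/(2 + 0.13) = 5.4356.

5.436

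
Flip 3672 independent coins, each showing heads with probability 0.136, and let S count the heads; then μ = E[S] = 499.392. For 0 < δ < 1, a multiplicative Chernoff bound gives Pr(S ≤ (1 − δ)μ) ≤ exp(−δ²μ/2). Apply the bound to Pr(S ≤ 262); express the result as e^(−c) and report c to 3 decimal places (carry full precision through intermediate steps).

Write 262 = (1 − δ)μ, so δ = 1 − 262/499.392 = 0.475362…
Then the exponent is δ²μ/2 = (μ − 262)²/(2μ) = 56.423573.

56.424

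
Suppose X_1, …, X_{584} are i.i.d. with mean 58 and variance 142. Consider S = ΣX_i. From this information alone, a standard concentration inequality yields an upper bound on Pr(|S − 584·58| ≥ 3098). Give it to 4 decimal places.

With mean and variance of each term known, Chebyshev's inequality bounds the deviation of the sum (or sample mean).
Var(S) = n·Var(X_i) = 584·142 = 82928.
Chebyshev: Pr(|S − 584·58| ≥ 3098) ≤ Var(S)/3098² = 82928/9597604 = 0.0086.

0.0086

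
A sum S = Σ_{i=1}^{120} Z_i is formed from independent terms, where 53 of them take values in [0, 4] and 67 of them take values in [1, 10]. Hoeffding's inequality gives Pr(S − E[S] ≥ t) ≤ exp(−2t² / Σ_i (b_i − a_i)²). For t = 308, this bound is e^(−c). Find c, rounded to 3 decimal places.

30.236

Σ(b_i − a_i)² = 53·4² + 67·9² = 6275.
c = 2t² / 6275 = 2·308² / 6275 = 30.2355.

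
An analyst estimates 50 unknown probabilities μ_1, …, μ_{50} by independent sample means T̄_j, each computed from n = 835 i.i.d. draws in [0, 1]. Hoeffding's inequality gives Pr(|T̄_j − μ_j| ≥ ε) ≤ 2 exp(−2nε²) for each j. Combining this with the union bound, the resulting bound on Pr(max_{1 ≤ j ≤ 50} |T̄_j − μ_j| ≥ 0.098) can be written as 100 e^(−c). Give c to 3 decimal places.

Union bound over the 50 events: Pr(max_{1 ≤ j ≤ 50} |T̄_j − μ_j| ≥ 0.098) ≤ 50·2·exp(−2nε²) = 100 exp(−2·835·0.098²).
So c = 2·835·0.098² = 16.0387.

16.039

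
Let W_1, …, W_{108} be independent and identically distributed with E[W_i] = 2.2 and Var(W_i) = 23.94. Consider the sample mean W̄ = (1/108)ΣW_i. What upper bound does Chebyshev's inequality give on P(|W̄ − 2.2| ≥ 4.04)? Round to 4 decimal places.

Var(W̄) = Var(W_i)/n = 23.94/108 = 0.22167.
Chebyshev: P(|W̄ − 2.2| ≥ 4.04) ≤ Var(W̄)/(4.04)² = 23.94/(108·4.04²) = 0.0136.

0.0136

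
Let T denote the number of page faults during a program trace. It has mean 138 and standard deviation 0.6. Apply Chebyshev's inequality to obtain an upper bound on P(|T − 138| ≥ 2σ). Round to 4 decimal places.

0.2500

Chebyshev: P(|T − μ| ≥ t) ≤ Var(T)/t².
Var(T) = σ² = 0.6² = 0.36.
t = 2·0.6 = 1.2.
Bound = 0.36 / 1.44 = 0.2500.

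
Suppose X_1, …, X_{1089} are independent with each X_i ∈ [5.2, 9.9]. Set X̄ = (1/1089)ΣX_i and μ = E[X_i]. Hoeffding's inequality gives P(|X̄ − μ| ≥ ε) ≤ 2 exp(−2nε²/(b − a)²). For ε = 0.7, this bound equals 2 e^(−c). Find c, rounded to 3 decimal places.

c = 2nε²/(b − a)² = 2·1089·0.7² / 4.7² = 48.3124.

48.312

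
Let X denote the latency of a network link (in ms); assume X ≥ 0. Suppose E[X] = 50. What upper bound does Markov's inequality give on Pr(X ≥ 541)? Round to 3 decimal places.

Markov's inequality: for a non-negative random variable, Pr(X ≥ a) ≤ E[X]/a.
Here E[X] = 50 and a = 541, so the bound is 50/541 = 0.0924.

0.092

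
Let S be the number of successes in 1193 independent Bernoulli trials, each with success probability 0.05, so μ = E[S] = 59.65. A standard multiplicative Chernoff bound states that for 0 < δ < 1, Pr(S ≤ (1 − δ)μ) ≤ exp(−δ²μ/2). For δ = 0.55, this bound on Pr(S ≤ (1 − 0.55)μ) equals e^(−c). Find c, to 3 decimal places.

9.022

c = δ²μ/2 = 0.55²·59.65/2 = 9.0221.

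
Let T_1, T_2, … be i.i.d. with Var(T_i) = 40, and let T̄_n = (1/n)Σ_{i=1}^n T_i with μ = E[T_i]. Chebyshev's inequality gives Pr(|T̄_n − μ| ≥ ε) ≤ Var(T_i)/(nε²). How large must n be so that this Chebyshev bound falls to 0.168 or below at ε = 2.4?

42

Require 40/(n·2.4²) ≤ 0.168, i.e. n ≥ 40/(0.168·2.4²) = 41.336.
The smallest integer n is 42.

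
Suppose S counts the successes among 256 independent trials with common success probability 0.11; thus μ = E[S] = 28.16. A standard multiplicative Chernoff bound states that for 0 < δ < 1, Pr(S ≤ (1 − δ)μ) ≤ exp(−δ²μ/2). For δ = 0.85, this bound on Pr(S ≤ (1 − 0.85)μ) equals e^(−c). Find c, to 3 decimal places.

10.173

c = δ²μ/2 = 0.85²·28.16/2 = 10.1728.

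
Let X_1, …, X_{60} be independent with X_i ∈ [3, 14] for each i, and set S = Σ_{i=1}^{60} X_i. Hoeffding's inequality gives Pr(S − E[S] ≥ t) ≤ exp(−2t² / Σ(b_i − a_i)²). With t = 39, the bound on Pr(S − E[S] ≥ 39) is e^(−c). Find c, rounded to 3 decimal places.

0.419

Σ(b_i − a_i)² = 60·(11)² = 7260.
c = 2t²/7260 = 2·39²/7260 = 0.4190.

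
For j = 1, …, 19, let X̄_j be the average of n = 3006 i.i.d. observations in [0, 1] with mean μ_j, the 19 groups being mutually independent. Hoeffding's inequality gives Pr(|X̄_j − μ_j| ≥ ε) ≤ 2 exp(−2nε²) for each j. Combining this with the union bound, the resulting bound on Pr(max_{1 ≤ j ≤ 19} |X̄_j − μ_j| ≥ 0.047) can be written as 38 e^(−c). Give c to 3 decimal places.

Union bound over the 19 events: Pr(max_{1 ≤ j ≤ 19} |X̄_j − μ_j| ≥ 0.047) ≤ 19·2·exp(−2nε²) = 38 exp(−2·3006·0.047²).
So c = 2·3006·0.047² = 13.2805.

13.281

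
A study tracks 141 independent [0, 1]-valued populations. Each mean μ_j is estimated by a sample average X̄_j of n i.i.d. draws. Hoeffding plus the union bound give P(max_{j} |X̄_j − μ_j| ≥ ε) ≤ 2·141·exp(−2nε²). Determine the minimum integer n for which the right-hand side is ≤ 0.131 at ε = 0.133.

Need 2·141·exp(−2nε²) ≤ 0.131, i.e. exp(−2nε²) ≤ 0.131/282.
So 2nε² ≥ ln(282/0.131) = 7.674465.
Hence n ≥ 7.674465/(2·0.133²) = 216.928.
The smallest integer n is 217.

217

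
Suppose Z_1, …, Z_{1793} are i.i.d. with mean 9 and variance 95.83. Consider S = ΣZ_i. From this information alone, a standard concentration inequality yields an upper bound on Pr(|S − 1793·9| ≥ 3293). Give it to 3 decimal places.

With mean and variance of each term known, Chebyshev's inequality bounds the deviation of the sum (or sample mean).
Var(S) = n·Var(Z_i) = 1793·95.83 = 171823.19.
Chebyshev: Pr(|S − 1793·9| ≥ 3293) ≤ Var(S)/3293² = 171823.19/10843849 = 0.0158.

0.016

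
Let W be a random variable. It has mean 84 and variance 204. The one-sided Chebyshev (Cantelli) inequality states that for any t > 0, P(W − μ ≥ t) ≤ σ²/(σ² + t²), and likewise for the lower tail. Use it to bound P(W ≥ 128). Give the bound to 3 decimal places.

0.095

Here σ² = 204 and t = 44, so σ² + t² = 2140.
Cantelli's bound: 204/2140 = 0.0953.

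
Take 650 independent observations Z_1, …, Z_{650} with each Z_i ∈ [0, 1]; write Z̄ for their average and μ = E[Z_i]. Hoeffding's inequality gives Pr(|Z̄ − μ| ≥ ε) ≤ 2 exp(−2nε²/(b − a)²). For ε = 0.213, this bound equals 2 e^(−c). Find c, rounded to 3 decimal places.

c = 2nε²/(b − a)² = 2·650·0.213² / 1² = 58.9797.

58.980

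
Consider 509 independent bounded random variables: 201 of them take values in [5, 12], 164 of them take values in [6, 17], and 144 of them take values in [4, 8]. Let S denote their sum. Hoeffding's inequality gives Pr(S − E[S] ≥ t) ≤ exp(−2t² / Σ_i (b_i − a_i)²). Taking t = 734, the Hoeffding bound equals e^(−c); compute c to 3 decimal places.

Σ(b_i − a_i)² = 201·7² + 164·11² + 144·4² = 31997.
c = 2t² / 31997 = 2·734² / 31997 = 33.6754.

33.675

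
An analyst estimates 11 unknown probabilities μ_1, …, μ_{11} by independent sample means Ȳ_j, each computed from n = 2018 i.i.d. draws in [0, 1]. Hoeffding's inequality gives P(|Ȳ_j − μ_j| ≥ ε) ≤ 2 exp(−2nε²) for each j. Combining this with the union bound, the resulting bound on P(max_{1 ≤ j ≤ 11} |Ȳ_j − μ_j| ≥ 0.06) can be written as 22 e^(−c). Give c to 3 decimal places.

Union bound over the 11 events: P(max_{1 ≤ j ≤ 11} |Ȳ_j − μ_j| ≥ 0.06) ≤ 11·2·exp(−2nε²) = 22 exp(−2·2018·0.06²).
So c = 2·2018·0.06² = 14.5296.

14.530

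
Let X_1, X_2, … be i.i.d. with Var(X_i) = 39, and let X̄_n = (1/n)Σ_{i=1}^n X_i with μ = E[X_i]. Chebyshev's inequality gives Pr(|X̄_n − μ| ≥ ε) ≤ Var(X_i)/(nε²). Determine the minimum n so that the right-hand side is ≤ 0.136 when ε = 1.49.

Require 39/(n·1.49²) ≤ 0.136, i.e. n ≥ 39/(0.136·1.49²) = 129.167.
The smallest integer n is 130.

130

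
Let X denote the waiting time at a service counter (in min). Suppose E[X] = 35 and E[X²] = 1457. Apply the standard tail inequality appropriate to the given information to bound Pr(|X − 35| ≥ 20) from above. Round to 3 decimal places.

0.580

The first two moments determine the variance, so Chebyshev's inequality is the sharpest standard bound available.
Var(X) = E[X²] − (E[X])² = 1457 − 1225 = 232.
Chebyshev's inequality: Pr(|X − μ| ≥ t) ≤ Var(X)/t² = 232/400 = 0.5800.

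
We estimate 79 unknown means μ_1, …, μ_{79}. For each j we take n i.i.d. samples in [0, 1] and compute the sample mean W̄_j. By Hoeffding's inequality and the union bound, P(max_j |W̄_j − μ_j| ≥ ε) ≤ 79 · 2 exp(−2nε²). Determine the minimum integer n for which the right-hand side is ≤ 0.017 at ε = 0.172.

155

Need 2·79·exp(−2nε²) ≤ 0.017, i.e. exp(−2nε²) ≤ 0.017/158.
So 2nε² ≥ ln(158/0.017) = 9.137137.
Hence n ≥ 9.137137/(2·0.172²) = 154.427.
The smallest integer n is 155.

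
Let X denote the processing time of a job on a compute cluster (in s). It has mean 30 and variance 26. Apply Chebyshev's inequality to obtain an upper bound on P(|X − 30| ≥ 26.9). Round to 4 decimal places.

Chebyshev: P(|X − μ| ≥ t) ≤ Var(X)/t².
Bound = 26 / 723.61 = 0.0359.

0.0359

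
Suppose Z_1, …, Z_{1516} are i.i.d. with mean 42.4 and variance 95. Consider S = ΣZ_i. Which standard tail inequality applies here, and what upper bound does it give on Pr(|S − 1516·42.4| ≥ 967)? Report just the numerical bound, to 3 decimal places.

0.154

With mean and variance of each term known, Chebyshev's inequality bounds the deviation of the sum (or sample mean).
Var(S) = n·Var(Z_i) = 1516·95 = 144020.
Chebyshev: Pr(|S − 1516·42.4| ≥ 967) ≤ Var(S)/967² = 144020/935089 = 0.1540.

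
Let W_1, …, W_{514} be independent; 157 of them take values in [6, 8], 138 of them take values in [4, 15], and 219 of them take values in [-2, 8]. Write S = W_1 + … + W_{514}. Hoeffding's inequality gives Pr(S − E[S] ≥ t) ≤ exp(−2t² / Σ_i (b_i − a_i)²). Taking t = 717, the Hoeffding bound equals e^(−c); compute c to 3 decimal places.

Σ(b_i − a_i)² = 157·2² + 138·11² + 219·10² = 39226.
c = 2t² / 39226 = 2·717² / 39226 = 26.2116.

26.212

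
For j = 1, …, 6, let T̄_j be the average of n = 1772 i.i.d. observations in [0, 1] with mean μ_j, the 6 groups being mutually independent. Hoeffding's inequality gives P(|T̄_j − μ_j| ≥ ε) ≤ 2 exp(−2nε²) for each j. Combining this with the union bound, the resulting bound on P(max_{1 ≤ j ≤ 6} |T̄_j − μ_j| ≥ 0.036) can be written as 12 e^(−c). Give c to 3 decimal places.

4.593

Union bound over the 6 events: P(max_{1 ≤ j ≤ 6} |T̄_j − μ_j| ≥ 0.036) ≤ 6·2·exp(−2nε²) = 12 exp(−2·1772·0.036²).
So c = 2·1772·0.036² = 4.5930.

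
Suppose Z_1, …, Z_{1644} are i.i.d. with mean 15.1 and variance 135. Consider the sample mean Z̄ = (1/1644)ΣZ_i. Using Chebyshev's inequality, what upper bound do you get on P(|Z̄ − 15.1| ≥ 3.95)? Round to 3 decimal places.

0.005

Var(Z̄) = Var(Z_i)/n = 135/1644 = 0.082117.
Chebyshev: P(|Z̄ − 15.1| ≥ 3.95) ≤ Var(Z̄)/(3.95)² = 135/(1644·3.95²) = 0.0053.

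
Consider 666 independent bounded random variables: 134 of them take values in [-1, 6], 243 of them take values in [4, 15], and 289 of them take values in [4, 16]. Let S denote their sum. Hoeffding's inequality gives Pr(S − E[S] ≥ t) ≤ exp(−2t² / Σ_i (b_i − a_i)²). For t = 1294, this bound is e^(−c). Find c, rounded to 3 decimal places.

Σ(b_i − a_i)² = 134·7² + 243·11² + 289·12² = 77585.
c = 2t² / 77585 = 2·1294² / 77585 = 43.1639.

43.164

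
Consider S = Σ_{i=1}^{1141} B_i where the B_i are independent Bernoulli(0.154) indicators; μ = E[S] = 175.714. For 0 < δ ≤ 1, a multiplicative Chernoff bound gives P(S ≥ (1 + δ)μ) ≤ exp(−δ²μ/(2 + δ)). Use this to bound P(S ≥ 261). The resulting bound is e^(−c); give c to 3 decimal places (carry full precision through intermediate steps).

16.656

Write 261 = (1 + δ)μ, so δ = 261/175.714 − 1 = 0.4853683…
Then the exponent is δ²μ/(2 + δ) = (261 − μ)² / (μ·(2 + δ)) = 16.655527.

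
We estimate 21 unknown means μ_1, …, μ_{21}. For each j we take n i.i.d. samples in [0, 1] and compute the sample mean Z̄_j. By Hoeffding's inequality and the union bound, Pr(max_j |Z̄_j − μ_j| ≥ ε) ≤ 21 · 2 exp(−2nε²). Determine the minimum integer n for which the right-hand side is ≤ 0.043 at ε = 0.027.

Need 2·21·exp(−2nε²) ≤ 0.043, i.e. exp(−2nε²) ≤ 0.043/42.
So 2nε² ≥ ln(42/0.043) = 6.884225.
Hence n ≥ 6.884225/(2·0.027²) = 4721.691.
The smallest integer n is 4722.

4722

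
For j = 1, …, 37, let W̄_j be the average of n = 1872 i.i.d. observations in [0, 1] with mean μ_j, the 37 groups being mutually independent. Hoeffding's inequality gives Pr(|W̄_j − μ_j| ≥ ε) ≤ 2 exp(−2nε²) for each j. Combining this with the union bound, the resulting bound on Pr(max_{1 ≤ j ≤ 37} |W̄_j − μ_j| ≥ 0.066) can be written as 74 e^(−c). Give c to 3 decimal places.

16.309

Union bound over the 37 events: Pr(max_{1 ≤ j ≤ 37} |W̄_j − μ_j| ≥ 0.066) ≤ 37·2·exp(−2nε²) = 74 exp(−2·1872·0.066²).
So c = 2·1872·0.066² = 16.3089.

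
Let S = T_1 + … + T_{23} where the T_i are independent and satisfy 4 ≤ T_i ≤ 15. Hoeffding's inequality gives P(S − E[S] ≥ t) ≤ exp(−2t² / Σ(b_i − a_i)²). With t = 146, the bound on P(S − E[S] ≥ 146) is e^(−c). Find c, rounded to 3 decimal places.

15.319

Σ(b_i − a_i)² = 23·(11)² = 2783.
c = 2t²/2783 = 2·146²/2783 = 15.3187.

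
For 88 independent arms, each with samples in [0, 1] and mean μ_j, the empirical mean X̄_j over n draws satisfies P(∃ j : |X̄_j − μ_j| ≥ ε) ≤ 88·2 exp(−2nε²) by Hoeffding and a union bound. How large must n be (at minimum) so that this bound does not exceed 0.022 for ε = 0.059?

1291

Need 2·88·exp(−2nε²) ≤ 0.022, i.e. exp(−2nε²) ≤ 0.022/176.
So 2nε² ≥ ln(176/0.022) = 8.987197.
Hence n ≥ 8.987197/(2·0.059²) = 1290.893.
The smallest integer n is 1291.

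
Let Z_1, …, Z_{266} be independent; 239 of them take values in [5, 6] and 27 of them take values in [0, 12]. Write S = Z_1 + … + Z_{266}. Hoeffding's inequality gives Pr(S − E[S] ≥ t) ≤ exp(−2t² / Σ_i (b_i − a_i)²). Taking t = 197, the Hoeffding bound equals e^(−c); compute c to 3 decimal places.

Σ(b_i − a_i)² = 239·1² + 27·12² = 4127.
c = 2t² / 4127 = 2·197² / 4127 = 18.8074.

18.807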